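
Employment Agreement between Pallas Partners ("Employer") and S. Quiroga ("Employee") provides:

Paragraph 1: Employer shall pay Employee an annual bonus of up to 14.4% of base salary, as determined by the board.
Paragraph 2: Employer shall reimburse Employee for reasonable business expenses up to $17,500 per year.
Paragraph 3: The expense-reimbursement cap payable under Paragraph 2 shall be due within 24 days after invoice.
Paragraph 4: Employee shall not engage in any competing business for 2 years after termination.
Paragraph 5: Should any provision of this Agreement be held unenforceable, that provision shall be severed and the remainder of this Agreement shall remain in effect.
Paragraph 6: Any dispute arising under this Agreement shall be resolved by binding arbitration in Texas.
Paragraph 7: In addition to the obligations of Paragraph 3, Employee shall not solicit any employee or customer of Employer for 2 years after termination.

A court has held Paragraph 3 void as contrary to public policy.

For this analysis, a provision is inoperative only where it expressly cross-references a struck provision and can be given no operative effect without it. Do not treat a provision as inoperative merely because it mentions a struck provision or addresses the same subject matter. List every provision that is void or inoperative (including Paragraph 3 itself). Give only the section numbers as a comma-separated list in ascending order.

3

Paragraph 3 is struck. Paragraph 7 mentions Paragraph 3 but its own obligation stands independently of Paragraph 3, so Paragraph 7 is not affected. Nothing else in the Agreement is defined by reference to Paragraph 3. Paragraph 5 is a severability clause and preserves every provision that can still be given independent effect. Paragraph 1, Paragraph 2, Paragraph 4, Paragraph 5, Paragraph 6, and Paragraph 7 remain in effect.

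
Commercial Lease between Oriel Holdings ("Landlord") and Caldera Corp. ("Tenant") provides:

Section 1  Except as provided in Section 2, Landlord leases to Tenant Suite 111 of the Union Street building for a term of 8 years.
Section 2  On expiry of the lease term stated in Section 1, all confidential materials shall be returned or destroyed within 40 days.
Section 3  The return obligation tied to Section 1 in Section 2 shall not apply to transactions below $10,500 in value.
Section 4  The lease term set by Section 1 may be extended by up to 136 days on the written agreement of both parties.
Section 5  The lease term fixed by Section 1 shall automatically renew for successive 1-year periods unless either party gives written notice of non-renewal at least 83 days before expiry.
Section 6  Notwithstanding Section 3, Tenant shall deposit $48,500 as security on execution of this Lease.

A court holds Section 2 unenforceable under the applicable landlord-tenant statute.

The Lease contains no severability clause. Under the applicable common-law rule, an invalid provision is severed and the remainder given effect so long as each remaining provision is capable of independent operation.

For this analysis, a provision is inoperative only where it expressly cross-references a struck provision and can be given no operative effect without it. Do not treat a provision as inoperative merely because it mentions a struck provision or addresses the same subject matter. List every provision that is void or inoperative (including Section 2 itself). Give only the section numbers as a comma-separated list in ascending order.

Section 2 is struck. The whole of Section 3 is the carve-out from the return obligation tied to Section 1, defined by reference to Section 2, so Section 3 cannot stand once Section 2 is removed. Although Section 1 refers to Section 2, its operative terms do not depend on Section 2, so it remains in effect. Section 6 mentions Section 3 but its own obligation stands independently of Section 3, so Section 6 is not affected. Under the stated default rule, only provisions that cannot operate independently fall away; the rest are enforced. That leaves Section 1, Section 4, Section 5, and Section 6 in effect.

2, 3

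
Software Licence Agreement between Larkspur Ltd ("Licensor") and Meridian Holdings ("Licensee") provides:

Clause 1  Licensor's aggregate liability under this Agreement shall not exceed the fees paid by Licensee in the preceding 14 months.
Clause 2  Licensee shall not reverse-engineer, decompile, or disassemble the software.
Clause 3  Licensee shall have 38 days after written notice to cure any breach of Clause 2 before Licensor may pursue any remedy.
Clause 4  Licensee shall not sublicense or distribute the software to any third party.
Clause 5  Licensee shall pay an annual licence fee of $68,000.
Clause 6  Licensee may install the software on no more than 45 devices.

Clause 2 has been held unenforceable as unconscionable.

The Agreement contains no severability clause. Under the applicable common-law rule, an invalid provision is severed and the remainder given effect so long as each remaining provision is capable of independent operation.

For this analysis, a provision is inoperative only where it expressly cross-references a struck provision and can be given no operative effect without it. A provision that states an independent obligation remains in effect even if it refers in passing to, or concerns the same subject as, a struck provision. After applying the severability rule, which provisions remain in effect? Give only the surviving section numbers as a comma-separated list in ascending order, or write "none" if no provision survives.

1, 4, 5, 6

Clause 2 is struck. Clause 3 merely fixes the cure period for breach of Clause 2; with Clause 2 gone it has nothing to operate on and falls away. Under the stated default rule, only provisions that cannot operate independently fall away; the rest are enforced. That leaves Clause 1, Clause 4, Clause 5, and Clause 6 in effect.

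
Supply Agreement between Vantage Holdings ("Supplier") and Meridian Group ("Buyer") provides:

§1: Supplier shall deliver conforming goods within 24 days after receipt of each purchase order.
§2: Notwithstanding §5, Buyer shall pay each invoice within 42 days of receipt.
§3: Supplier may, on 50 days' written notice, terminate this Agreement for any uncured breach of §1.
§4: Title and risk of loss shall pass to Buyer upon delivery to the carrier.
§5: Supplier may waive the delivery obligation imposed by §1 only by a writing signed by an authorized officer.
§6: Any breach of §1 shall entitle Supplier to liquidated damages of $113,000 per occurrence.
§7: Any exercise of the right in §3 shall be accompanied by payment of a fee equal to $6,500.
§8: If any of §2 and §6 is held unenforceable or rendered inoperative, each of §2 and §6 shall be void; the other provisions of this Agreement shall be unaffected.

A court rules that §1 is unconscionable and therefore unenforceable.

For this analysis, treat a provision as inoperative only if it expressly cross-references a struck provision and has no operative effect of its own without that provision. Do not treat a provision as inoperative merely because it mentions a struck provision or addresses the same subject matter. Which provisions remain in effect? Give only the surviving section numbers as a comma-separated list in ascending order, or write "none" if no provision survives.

§1 is struck. §3 merely fixes the termination right for breach of §1; with §1 gone it has nothing to operate on and falls away. §5 merely fixes the waiver condition for §1; with §1 gone it has nothing to operate on and falls away. §6 operates only by reference to §1, so it falls with §1. §7 merely fixes the exercise fee for §3; with §3 gone it has nothing to operate on and falls away. §8 declares §2 and §6 mutually dependent; since one of them has fallen, all of them are of no effect. That brings down §2 as well. The remainder continues in force under §8. The provisions still in force are §4 and §8.

4, 8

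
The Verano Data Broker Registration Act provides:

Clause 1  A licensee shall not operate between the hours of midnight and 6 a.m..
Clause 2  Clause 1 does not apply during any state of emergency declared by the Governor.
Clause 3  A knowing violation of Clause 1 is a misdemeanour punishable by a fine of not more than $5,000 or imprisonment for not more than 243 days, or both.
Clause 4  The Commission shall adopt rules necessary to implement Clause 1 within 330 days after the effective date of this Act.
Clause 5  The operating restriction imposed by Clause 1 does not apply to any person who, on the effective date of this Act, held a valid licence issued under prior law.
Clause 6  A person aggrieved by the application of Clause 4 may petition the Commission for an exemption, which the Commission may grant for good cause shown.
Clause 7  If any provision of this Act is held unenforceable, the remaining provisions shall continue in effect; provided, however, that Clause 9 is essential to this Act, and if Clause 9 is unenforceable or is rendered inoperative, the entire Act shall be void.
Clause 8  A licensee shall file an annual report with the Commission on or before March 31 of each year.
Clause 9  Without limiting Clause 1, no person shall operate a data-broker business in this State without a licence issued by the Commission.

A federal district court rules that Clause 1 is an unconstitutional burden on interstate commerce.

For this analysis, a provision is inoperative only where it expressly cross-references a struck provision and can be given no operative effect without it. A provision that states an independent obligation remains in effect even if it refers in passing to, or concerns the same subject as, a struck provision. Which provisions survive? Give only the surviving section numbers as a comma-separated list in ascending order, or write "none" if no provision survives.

Clause 1 is struck. Clause 2 operates only by reference to Clause 1, so it falls with Clause 1. Clause 3 merely fixes the criminal penalty for violating Clause 1; with Clause 1 gone it has nothing to operate on and falls away. Clause 4 has no operative effect of its own apart from Clause 1 and is therefore inoperative. Clause 5 has no operative effect of its own apart from Clause 1 and is therefore inoperative. Clause 6 operates only by reference to Clause 4, so it falls with Clause 4. Clause 9 mentions Clause 1 but its own obligation stands independently of Clause 1, so Clause 9 is not affected. Clause 7 makes Clause 9 an essential term, but Clause 9 is unaffected, so the severability proviso in Clause 7 preserves the remaining provisions. The provisions still in force are Clause 7, Clause 8, and Clause 9.

7, 8, 9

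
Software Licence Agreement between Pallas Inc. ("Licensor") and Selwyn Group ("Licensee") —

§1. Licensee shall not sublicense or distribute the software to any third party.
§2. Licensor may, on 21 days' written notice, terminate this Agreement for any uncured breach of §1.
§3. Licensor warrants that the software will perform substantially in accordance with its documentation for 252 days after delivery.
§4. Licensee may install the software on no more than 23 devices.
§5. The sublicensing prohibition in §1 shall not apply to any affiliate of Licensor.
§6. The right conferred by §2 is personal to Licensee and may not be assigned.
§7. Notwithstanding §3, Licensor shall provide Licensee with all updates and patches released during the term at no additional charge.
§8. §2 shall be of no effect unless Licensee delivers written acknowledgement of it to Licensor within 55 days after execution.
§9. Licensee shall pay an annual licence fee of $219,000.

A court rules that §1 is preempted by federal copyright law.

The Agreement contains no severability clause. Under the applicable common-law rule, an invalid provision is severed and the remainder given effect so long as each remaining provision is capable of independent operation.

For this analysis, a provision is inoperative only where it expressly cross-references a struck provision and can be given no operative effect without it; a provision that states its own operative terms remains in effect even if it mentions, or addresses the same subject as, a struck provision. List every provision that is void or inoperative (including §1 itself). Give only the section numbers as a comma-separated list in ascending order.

1, 2, 5, 6, 8

§1 is struck. The only function of §2 is the termination right for breach of §1, so it cannot stand once §1 is removed. §5 does nothing except set the carve-out from the sublicensing prohibition by reference to §1; with §1 gone it has no independent effect and is inoperative. §6 merely fixes the non-assignment of §2; with §2 gone it has nothing to operate on and falls away. §8 operates only by reference to §2, so it falls with §2. Under the stated default rule, only provisions that cannot operate independently fall away; the rest are enforced. That leaves §3, §4, §7, and §9 in effect.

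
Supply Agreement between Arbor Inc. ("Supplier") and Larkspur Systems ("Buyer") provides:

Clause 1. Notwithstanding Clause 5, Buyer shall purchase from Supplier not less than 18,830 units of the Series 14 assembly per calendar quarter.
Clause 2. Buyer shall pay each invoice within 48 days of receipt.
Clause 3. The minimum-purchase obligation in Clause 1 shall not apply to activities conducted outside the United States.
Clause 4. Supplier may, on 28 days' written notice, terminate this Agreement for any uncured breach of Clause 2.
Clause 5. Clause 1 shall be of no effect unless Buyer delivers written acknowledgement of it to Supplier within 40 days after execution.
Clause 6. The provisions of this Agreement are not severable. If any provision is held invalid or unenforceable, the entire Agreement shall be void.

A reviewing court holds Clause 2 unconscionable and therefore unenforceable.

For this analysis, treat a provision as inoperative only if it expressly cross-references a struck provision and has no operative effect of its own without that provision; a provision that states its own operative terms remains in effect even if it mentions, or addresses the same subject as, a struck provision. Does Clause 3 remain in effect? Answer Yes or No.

No

Clause 2 is struck. Clause 4 has no operative effect of its own apart from Clause 2 and is therefore inoperative. Clause 6 provides that the Agreement is not severable, so the invalidity of any one provision voids the entire Agreement. No provision of the Agreement survives. Clause 3 is among the inoperative provisions, so the answer is no.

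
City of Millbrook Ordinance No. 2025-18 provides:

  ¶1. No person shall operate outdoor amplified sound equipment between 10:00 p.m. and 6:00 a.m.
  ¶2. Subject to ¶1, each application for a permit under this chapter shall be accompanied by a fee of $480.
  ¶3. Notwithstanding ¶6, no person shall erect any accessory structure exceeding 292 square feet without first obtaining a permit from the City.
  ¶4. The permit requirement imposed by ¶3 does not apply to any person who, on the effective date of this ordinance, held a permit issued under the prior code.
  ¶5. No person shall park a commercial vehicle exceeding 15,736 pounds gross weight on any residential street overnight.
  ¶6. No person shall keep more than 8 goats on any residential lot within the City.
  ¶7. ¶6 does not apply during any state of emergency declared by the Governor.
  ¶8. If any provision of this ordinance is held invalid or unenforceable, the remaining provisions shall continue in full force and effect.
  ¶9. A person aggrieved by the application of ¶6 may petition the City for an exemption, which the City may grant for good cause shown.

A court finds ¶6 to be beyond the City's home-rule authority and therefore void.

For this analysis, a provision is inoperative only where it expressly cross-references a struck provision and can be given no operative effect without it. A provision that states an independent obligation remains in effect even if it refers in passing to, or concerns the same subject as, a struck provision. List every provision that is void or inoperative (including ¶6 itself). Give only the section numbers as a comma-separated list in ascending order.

¶6 is struck. ¶7 operates only by reference to ¶6, so it falls with ¶6. ¶9 has no operative effect of its own apart from ¶6 and is therefore inoperative. Although ¶3 refers to ¶6, its operative terms do not depend on ¶6, so it remains in effect. ¶8 is a severability clause and preserves every provision that can still be given independent effect. The provisions still in force are ¶1, ¶2, ¶3, ¶4, ¶5, and ¶8.

6, 7, 9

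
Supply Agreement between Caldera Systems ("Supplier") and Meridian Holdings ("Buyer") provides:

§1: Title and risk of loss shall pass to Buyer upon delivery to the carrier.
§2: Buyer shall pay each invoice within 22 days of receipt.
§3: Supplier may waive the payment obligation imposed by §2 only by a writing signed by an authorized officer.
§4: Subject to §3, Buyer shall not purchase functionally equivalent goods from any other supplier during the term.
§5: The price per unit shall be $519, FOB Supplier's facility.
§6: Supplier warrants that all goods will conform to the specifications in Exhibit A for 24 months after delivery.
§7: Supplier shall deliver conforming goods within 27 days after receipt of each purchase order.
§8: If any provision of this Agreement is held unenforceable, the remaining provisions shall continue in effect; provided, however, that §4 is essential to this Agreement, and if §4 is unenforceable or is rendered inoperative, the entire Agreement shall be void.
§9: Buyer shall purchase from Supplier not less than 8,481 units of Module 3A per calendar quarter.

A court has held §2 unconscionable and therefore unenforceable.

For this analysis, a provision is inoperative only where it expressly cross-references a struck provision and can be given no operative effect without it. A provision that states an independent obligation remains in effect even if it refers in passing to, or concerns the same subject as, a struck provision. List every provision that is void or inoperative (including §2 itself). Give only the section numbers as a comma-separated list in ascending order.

2, 3

§2 is struck. The only function of §3 is the waiver condition for §2, so it cannot stand once §2 is removed. §4 mentions §3 but its own obligation stands independently of §3, so §4 is not affected. §8 makes §4 an essential term, but §4 is unaffected, so the severability proviso in §8 preserves the remaining provisions. The provisions still in force are §1, §4, §5, §6, §7, §8, and §9.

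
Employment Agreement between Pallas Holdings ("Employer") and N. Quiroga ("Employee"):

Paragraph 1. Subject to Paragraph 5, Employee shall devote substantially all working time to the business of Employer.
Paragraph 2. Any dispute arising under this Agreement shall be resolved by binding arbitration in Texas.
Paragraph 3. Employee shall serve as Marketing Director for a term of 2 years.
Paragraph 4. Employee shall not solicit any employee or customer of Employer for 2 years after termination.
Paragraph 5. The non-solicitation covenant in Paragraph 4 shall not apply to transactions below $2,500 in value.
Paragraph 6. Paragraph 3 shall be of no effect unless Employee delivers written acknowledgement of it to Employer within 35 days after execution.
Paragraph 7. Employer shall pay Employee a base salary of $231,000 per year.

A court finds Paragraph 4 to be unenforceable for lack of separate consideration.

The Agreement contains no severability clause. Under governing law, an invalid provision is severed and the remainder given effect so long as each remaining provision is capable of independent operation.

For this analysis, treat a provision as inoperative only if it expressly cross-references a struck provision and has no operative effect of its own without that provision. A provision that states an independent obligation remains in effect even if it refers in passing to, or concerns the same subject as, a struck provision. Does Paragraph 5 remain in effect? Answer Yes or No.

No

Paragraph 4 is struck. Paragraph 5 does nothing except set the carve-out from the non-solicitation covenant by reference to Paragraph 4; with Paragraph 4 gone it has no independent effect and is inoperative. Paragraph 1 mentions Paragraph 5 but its own obligation stands independently of Paragraph 5, so Paragraph 1 is not affected. With no severability clause, the stated default rule severs what cannot stand and enforces each remaining provision that can operate on its own. Paragraph 1, Paragraph 2, Paragraph 3, Paragraph 6, and Paragraph 7 remain in effect. Paragraph 5 is among the inoperative provisions, so the answer is no.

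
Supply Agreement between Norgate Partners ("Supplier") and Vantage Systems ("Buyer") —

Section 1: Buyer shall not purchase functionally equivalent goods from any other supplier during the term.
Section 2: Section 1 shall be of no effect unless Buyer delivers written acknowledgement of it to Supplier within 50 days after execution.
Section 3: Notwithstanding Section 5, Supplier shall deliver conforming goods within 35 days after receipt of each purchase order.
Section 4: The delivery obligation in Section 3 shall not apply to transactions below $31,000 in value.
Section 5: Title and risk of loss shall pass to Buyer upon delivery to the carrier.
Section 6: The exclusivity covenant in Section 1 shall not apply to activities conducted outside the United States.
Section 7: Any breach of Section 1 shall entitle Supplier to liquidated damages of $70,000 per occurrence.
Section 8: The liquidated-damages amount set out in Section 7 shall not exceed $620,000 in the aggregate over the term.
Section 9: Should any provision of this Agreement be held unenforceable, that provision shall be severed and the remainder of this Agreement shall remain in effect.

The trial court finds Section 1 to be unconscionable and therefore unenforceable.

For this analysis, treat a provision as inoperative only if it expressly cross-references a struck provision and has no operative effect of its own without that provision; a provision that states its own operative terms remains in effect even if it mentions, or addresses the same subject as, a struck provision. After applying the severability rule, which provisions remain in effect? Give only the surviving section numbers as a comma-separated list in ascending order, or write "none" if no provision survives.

3, 4, 5, 9

Section 1 is struck. Section 2 operates only by reference to Section 1, so it falls with Section 1. The whole of Section 6 is the carve-out from the exclusivity covenant, defined by reference to Section 1, so Section 6 cannot stand once Section 1 is removed. Section 7 operates only by reference to Section 1, so it falls with Section 1. Section 8 has no operative effect of its own apart from Section 7 and is therefore inoperative. Under the severability clause in Section 9, the remaining provisions continue in force. That leaves Section 3, Section 4, Section 5, and Section 9 in effect.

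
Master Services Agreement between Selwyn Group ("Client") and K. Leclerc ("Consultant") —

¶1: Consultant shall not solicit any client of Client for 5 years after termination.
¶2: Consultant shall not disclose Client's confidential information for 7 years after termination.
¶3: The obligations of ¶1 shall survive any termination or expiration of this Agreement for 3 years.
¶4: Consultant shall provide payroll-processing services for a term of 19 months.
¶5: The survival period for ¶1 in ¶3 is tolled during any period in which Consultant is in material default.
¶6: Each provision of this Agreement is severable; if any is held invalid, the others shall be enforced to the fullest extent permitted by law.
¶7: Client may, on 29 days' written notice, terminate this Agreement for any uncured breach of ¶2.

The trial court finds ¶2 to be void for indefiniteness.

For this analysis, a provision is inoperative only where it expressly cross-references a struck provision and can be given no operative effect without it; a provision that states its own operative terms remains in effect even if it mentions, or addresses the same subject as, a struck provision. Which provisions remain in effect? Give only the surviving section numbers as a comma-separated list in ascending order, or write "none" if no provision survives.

1, 3, 4, 5, 6

¶2 is struck. ¶7 operates only by reference to ¶2, so it falls with ¶2. ¶6 is a severability clause and preserves every provision that can still be given independent effect. The provisions still in force are ¶1, ¶3, ¶4, ¶5, and ¶6.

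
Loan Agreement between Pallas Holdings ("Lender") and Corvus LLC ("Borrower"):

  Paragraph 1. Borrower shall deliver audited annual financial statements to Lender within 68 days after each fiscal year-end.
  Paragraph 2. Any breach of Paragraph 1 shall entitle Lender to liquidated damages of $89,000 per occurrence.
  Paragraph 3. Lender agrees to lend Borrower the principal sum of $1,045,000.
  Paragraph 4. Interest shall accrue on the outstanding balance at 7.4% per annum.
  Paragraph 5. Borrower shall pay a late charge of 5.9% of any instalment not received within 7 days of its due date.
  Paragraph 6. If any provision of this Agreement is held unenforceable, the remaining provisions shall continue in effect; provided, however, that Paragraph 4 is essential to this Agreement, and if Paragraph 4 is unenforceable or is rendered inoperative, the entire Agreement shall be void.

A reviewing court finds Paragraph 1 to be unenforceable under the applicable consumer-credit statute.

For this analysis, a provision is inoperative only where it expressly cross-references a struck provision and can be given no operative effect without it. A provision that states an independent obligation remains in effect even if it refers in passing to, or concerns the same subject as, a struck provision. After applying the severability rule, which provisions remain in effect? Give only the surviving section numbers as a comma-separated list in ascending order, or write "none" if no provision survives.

3, 4, 5, 6

Paragraph 1 is struck. The whole of Paragraph 2 is the liquidated-damages amount, defined by reference to Paragraph 1, so Paragraph 2 cannot stand once Paragraph 1 is removed. Paragraph 6 makes Paragraph 4 an essential term, but Paragraph 4 is unaffected, so the severability proviso in Paragraph 6 preserves the remaining provisions. The provisions still in force are Paragraph 3, Paragraph 4, Paragraph 5, and Paragraph 6.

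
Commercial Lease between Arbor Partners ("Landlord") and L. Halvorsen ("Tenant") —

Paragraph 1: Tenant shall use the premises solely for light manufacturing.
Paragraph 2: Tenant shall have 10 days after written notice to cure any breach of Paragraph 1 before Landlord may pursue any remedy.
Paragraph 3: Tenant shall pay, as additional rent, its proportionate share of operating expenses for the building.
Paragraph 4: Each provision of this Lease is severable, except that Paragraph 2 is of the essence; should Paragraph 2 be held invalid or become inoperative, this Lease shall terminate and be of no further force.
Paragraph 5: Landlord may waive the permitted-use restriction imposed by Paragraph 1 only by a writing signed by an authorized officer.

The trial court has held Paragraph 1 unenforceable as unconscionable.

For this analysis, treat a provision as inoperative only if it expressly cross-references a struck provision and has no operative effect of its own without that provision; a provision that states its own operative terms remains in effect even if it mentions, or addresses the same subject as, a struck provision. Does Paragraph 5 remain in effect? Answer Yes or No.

No

Paragraph 1 is struck. Paragraph 2 merely fixes the cure period for breach of Paragraph 1; with Paragraph 1 gone it has nothing to operate on and falls away. Paragraph 5 operates only by reference to Paragraph 1, so it falls with Paragraph 1. Paragraph 4 makes Paragraph 2 an essential term, and Paragraph 2 has been rendered inoperative by the cascade; under Paragraph 4, the entire Lease is therefore void. No provision of the Lease survives. Paragraph 5 is among the inoperative provisions, so the answer is no.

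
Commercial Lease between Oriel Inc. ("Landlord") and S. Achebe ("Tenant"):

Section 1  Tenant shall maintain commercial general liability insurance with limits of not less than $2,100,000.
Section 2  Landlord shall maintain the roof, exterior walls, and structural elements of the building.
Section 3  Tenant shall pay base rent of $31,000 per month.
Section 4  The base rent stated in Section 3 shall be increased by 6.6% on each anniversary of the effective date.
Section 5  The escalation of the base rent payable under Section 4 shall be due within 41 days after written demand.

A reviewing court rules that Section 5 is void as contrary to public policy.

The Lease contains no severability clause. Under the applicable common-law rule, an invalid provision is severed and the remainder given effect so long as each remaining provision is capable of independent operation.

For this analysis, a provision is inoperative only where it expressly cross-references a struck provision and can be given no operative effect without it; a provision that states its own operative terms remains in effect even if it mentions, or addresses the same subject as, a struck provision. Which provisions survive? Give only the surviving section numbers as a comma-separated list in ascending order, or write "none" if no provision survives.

Section 5 is struck. No other provision's operative terms depend on Section 5. With no severability clause, the stated default rule severs what cannot stand and enforces each remaining provision that can operate on its own. The provisions still in force are Section 1, Section 2, Section 3, and Section 4.

1, 2, 3, 4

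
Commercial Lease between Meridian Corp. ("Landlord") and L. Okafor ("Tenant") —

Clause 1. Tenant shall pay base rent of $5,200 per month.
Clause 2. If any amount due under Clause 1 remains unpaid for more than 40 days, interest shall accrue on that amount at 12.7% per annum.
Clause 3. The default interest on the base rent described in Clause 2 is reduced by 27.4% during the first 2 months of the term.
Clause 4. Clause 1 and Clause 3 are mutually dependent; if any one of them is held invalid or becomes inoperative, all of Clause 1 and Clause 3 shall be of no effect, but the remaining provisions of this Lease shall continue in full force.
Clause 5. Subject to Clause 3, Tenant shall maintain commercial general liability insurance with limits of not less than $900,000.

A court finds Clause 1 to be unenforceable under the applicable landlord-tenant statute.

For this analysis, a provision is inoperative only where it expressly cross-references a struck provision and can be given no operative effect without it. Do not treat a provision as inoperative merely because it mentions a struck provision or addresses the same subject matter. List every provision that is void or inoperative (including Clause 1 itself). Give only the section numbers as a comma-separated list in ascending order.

1, 2, 3

Clause 1 is struck. Clause 2 does nothing except set the default interest on the base rent by reference to Clause 1; with Clause 1 gone it has no independent effect and is inoperative. Clause 3 does nothing except set the introductory reduction to the default interest on the base rent by reference to Clause 2; with Clause 2 gone it has no independent effect and is inoperative. Clause 5 mentions Clause 3 but its own obligation stands independently of Clause 3, so Clause 5 is not affected. Clause 4 declares Clause 1 and Clause 3 mutually dependent; since one of them has fallen, all of them are of no effect. The remainder continues in force under Clause 4. The provisions still in force are Clause 4 and Clause 5.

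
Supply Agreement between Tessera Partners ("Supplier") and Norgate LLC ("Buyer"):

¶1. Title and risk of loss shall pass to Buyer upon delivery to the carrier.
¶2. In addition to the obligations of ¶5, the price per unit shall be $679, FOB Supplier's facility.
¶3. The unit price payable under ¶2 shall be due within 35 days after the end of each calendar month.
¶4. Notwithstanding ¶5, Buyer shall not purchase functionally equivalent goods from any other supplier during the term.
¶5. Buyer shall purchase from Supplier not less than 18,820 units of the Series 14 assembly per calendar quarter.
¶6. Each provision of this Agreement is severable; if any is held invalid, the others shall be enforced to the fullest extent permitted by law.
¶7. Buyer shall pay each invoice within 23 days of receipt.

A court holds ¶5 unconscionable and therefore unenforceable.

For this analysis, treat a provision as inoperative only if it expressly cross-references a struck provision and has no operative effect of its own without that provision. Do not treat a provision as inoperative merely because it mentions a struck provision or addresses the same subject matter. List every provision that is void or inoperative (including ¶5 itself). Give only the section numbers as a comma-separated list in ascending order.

¶5 is struck. Although ¶2 refers to ¶5, its operative terms do not depend on ¶5, so it remains in effect. ¶4 mentions ¶5 but its own obligation stands independently of ¶5, so ¶4 is not affected. No other provision's operative terms depend on ¶5. ¶6 is a severability clause and preserves every provision that can still be given independent effect. The provisions still in force are ¶1, ¶2, ¶3, ¶4, ¶6, and ¶7.

5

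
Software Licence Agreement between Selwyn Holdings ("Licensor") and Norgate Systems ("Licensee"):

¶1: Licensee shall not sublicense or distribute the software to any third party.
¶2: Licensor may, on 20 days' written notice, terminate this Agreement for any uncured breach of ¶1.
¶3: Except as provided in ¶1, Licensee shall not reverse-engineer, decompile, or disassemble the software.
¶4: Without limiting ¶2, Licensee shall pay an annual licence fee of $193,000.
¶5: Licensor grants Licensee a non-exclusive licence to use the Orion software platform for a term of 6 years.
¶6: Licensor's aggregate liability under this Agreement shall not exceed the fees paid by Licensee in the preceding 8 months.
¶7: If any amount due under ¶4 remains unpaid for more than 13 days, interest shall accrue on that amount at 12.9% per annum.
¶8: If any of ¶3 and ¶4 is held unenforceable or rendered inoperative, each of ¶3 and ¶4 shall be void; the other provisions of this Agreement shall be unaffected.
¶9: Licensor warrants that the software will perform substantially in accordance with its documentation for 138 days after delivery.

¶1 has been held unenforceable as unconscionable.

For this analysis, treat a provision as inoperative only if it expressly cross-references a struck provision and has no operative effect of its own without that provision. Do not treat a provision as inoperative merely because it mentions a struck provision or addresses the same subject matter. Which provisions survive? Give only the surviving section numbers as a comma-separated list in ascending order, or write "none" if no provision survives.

3, 4, 5, 6, 7, 8, 9

¶1 is struck. ¶2 merely fixes the termination right for breach of ¶1; with ¶1 gone it has nothing to operate on and falls away. ¶4 mentions ¶2 but its own obligation stands independently of ¶2, so ¶4 is not affected. Although ¶3 refers to ¶1, its operative terms do not depend on ¶1, so it remains in effect. ¶8 ties ¶3 and ¶4 together, but none of those is affected here; the remaining provisions continue in force under ¶8. That leaves ¶3, ¶4, ¶5, ¶6, ¶7, ¶8, and ¶9 in effect.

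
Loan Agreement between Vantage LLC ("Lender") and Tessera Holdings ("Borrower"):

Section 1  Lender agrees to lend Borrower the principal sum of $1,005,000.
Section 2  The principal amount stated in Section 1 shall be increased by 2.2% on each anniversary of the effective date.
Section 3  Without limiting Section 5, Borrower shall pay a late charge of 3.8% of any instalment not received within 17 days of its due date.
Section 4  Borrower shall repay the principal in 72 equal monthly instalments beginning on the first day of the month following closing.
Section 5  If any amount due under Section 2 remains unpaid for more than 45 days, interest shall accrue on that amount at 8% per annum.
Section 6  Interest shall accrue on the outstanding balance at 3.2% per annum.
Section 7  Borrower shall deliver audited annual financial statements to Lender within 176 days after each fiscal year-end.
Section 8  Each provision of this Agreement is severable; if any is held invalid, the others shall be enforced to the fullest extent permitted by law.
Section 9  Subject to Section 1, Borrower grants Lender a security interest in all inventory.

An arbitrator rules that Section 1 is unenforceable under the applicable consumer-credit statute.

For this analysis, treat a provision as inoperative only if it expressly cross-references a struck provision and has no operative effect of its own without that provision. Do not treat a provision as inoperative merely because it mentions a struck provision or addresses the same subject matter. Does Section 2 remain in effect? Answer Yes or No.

No

Section 1 is struck. Section 2 has no operative effect of its own apart from Section 1 and is therefore inoperative. Section 5 does nothing except set the default interest on the escalation of the principal amount by reference to Section 2; with Section 2 gone it has no independent effect and is inoperative. Although Section 9 refers to Section 1, its operative terms do not depend on Section 1, so it remains in effect. Although Section 3 refers to Section 5, its operative terms do not depend on Section 5, so it remains in effect. Under the severability clause in Section 8, the remaining provisions continue in force. Section 3, Section 4, Section 6, Section 7, Section 8, and Section 9 remain in effect. Section 2 is among the inoperative provisions, so the answer is no.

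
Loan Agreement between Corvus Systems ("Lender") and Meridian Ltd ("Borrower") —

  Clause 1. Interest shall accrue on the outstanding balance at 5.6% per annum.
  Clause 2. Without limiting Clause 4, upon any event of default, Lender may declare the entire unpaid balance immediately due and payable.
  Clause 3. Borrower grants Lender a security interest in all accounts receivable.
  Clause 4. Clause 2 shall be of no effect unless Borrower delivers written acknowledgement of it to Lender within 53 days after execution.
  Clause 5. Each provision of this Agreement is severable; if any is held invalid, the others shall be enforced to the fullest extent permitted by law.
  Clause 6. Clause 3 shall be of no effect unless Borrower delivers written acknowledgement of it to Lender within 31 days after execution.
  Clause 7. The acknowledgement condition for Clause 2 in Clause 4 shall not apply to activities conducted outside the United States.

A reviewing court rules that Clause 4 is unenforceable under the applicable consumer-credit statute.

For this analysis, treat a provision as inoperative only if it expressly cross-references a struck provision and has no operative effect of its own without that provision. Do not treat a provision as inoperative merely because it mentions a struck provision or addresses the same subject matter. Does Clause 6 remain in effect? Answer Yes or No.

Yes

Clause 4 is struck. Clause 7 has no operative effect of its own apart from Clause 4 and is therefore inoperative. Although Clause 2 refers to Clause 4, its operative terms do not depend on Clause 4, so it remains in effect. Under the severability clause in Clause 5, the remaining provisions continue in force. Clause 1, Clause 2, Clause 3, Clause 5, and Clause 6 remain in effect. Clause 6 is among the surviving provisions, so the answer is yes.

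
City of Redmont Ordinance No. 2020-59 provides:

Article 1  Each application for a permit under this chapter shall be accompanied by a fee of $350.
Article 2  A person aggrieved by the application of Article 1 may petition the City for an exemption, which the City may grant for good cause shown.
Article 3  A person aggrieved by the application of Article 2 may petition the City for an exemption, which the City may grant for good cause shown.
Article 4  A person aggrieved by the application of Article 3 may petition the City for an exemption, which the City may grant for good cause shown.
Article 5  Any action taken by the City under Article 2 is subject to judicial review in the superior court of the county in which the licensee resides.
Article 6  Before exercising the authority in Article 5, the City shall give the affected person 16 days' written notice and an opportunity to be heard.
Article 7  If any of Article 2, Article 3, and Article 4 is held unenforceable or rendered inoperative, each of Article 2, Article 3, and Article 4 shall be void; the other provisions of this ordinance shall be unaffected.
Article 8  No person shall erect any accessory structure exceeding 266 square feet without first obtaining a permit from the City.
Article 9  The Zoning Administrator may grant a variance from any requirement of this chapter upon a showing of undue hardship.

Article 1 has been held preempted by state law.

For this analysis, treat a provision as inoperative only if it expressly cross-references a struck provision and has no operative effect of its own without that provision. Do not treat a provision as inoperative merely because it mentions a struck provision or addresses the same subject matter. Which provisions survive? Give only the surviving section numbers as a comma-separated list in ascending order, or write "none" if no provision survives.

Article 1 is struck. Article 2 has no operative effect of its own apart from Article 1 and is therefore inoperative. Article 3 merely fixes the exemption procedure for Article 2; with Article 2 gone it has nothing to operate on and falls away. Article 5 merely fixes the judicial-review right for Article 2; with Article 2 gone it has nothing to operate on and falls away. Article 4 has no operative effect of its own apart from Article 3 and is therefore inoperative. Article 6 has no operative effect of its own apart from Article 5 and is therefore inoperative. Article 7 declares Article 2, Article 3, and Article 4 mutually dependent; since one of them has fallen, all of them are of no effect. The remainder continues in force under Article 7. That leaves Article 7, Article 8, and Article 9 in effect.

7, 8, 9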